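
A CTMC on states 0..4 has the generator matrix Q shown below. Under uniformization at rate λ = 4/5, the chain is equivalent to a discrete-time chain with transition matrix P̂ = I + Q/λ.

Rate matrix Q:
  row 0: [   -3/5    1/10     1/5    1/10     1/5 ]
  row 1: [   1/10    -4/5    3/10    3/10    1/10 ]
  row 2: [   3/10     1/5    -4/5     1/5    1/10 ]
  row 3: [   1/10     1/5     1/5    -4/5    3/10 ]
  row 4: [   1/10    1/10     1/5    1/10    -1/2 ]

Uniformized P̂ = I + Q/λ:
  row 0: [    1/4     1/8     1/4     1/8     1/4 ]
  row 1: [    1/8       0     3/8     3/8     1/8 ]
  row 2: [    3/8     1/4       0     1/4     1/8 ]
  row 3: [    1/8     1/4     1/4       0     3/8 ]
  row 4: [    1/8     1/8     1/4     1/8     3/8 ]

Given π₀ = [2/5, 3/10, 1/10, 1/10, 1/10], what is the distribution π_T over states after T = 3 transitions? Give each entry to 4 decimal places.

π = [0.2016, 0.1488, 0.2215, 0.1719, 0.2563]

t=0: π = [0.4000, 0.3000, 0.1000, 0.1000, 0.1000]
t=1: π = [0.2000, 0.1125, 0.2625, 0.2000, 0.2250]
t=2: π = [0.2156, 0.1688, 0.1984, 0.1609, 0.2563]
t=3: π = [0.2016, 0.1488, 0.2215, 0.1719, 0.2563]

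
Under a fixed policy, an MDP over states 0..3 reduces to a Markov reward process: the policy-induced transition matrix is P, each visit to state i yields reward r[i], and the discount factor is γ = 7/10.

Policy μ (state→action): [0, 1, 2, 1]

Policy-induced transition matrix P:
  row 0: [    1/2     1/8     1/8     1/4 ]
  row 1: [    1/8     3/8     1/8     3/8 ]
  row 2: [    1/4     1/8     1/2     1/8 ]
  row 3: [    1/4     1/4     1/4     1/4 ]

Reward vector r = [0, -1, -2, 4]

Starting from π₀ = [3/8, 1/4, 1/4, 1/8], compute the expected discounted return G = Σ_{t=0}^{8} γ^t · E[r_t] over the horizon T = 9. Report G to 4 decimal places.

t=0: π = [0.3750, 0.2500, 0.2500, 0.1250], E[r] = -0.2500, γ^t·E[r] = -0.250000, running G = -0.250000
t=1: π = [0.3125, 0.2031, 0.2344, 0.2500], E[r] = 0.3281, γ^t·E[r] = 0.229688, running G = -0.020313
t=2: π = [0.3027, 0.2070, 0.2441, 0.2461], E[r] = 0.2891, γ^t·E[r] = 0.141641, running G = 0.121328
t=3: π = [0.2998, 0.2075, 0.2473, 0.2454], E[r] = 0.2793, γ^t·E[r] = 0.095799, running G = 0.217127
t=4: π = [0.2990, 0.2076, 0.2484, 0.2450], E[r] = 0.2757, γ^t·E[r] = 0.066202, running G = 0.283329
t=5: π = [0.2988, 0.2075, 0.2488, 0.2449], E[r] = 0.2745, γ^t·E[r] = 0.046133, running G = 0.329462
t=6: π = [0.2988, 0.2075, 0.2489, 0.2448], E[r] = 0.2741, γ^t·E[r] = 0.032244, running G = 0.361705
t=7: π = [0.2988, 0.2075, 0.2489, 0.2448], E[r] = 0.2739, γ^t·E[r] = 0.022559, running G = 0.384264
t=8: π = [0.2988, 0.2075, 0.2490, 0.2448], E[r] = 0.2739, γ^t·E[r] = 0.015789, running G = 0.400053

G = 0.4001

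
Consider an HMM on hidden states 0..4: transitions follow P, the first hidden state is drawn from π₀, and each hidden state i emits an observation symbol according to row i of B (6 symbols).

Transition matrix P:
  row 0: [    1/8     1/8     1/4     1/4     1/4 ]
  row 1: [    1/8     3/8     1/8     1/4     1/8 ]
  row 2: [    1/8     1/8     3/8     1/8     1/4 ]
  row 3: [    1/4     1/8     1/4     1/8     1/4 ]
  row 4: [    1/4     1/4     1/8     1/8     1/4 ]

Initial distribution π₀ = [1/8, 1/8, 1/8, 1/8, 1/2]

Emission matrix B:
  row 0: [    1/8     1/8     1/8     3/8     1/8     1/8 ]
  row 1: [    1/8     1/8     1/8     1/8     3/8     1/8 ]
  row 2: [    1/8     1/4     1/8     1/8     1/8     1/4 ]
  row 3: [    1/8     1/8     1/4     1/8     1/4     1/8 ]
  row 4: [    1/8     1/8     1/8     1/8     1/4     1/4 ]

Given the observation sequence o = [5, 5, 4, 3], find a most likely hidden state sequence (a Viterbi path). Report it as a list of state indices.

path = [4, 4, 4, 0]

t=0: δ = [1.562e-02, 1.562e-02, 3.125e-02, 1.562e-02, 1.250e-01]  (obs o_0=5)
t=1: δ = [3.906e-03, 3.906e-03, 3.906e-03, 1.953e-03, 7.812e-03]  ψ = [4, 4, 4, 4, 4]  (obs o_1=5)
t=2: δ = [2.441e-04, 7.324e-04, 1.831e-04, 2.441e-04, 4.883e-04]  ψ = [4, 4, 2, 0, 4]  (obs o_2=4)
t=3: δ = [4.578e-05, 3.433e-05, 1.144e-05, 2.289e-05, 1.526e-05]  ψ = [4, 1, 1, 1, 4]  (obs o_3=3)
backtrack: best end state = 0; path = [4, 4, 4, 0]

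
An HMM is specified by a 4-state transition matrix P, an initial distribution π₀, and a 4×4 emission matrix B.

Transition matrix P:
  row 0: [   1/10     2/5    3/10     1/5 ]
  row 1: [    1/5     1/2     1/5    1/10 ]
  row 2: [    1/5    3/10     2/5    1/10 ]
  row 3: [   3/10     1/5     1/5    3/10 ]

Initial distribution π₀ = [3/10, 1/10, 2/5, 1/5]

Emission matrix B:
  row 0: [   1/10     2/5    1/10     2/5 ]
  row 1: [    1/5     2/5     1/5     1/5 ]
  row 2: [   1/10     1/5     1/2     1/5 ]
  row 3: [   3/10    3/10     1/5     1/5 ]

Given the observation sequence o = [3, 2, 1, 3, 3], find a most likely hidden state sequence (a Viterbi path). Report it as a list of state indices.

t=0: δ = [1.200e-01, 2.000e-02, 8.000e-02, 4.000e-02]  (obs o_0=3)
t=1: δ = [1.600e-03, 9.600e-03, 1.800e-02, 4.800e-03]  ψ = [2, 0, 0, 0]  (obs o_1=2)
t=2: δ = [1.440e-03, 2.160e-03, 1.440e-03, 5.400e-04]  ψ = [2, 2, 2, 2]  (obs o_2=1)
t=3: δ = [1.728e-04, 2.160e-04, 1.152e-04, 5.760e-05]  ψ = [1, 1, 2, 0]  (obs o_3=3)
t=4: δ = [1.728e-05, 2.160e-05, 1.037e-05, 6.912e-06]  ψ = [1, 1, 0, 0]  (obs o_4=3)
backtrack: best end state = 1; path = [0, 2, 1, 1, 1]

path = [0, 2, 1, 1, 1]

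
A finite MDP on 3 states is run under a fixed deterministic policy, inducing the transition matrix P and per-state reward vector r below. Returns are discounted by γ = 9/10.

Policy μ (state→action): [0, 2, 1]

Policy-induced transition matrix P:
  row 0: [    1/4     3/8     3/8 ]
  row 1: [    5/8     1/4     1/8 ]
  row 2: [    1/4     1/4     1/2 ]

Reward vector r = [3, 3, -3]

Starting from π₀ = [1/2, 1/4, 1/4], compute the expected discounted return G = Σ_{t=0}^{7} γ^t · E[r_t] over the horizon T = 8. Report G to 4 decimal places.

G = 5.9126

t=0: π = [0.5000, 0.2500, 0.2500], E[r] = 1.5000, γ^t·E[r] = 1.500000, running G = 1.500000
t=1: π = [0.3438, 0.3125, 0.3438], E[r] = 0.9375, γ^t·E[r] = 0.843750, running G = 2.343750
t=2: π = [0.3672, 0.2930, 0.3398], E[r] = 0.9609, γ^t·E[r] = 0.778359, running G = 3.122109
t=3: π = [0.3599, 0.2959, 0.3442], E[r] = 0.9346, γ^t·E[r] = 0.681302, running G = 3.803411
t=4: π = [0.3610, 0.2950, 0.3441], E[r] = 0.9357, γ^t·E[r] = 0.613892, running G = 4.417304
t=5: π = [0.3606, 0.2951, 0.3443], E[r] = 0.9344, γ^t·E[r] = 0.551773, running G = 4.969077
t=6: π = [0.3607, 0.2951, 0.3443], E[r] = 0.9345, γ^t·E[r] = 0.496623, running G = 5.465700
t=7: π = [0.3607, 0.2951, 0.3443], E[r] = 0.9344, γ^t·E[r] = 0.446933, running G = 5.912634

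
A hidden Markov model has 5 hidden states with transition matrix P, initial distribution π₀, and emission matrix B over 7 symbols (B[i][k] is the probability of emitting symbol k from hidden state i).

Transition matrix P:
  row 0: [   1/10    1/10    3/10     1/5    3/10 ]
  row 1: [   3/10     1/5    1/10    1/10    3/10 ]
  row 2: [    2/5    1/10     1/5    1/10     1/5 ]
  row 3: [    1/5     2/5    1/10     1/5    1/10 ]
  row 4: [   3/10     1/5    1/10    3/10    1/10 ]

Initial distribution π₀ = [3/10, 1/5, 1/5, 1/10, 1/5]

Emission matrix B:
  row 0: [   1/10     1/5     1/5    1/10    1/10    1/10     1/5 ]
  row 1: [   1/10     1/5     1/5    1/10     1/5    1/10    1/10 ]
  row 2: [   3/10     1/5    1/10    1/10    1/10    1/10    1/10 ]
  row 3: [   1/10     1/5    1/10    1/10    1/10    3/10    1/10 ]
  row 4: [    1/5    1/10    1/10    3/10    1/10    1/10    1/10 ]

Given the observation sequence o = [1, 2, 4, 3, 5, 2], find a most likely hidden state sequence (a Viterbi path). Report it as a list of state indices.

path = [0, 3, 1, 4, 3, 1]

t=0: δ = [6.000e-02, 4.000e-02, 4.000e-02, 2.000e-02, 2.000e-02]  (obs o_0=1)
t=1: δ = [3.200e-03, 1.600e-03, 1.800e-03, 1.200e-03, 1.800e-03]  ψ = [2, 1, 0, 0, 0]  (obs o_1=2)
t=2: δ = [7.200e-05, 9.600e-05, 9.600e-05, 6.400e-05, 9.600e-05]  ψ = [2, 3, 0, 0, 0]  (obs o_2=4)
t=3: δ = [3.840e-06, 2.560e-06, 2.160e-06, 2.880e-06, 8.640e-06]  ψ = [2, 3, 0, 4, 1]  (obs o_3=3)
t=4: δ = [2.592e-07, 1.728e-07, 1.152e-07, 7.776e-07, 1.152e-07]  ψ = [4, 4, 0, 4, 0]  (obs o_4=5)
t=5: δ = [3.110e-08, 6.221e-08, 7.776e-09, 1.555e-08, 7.776e-09]  ψ = [3, 3, 0, 3, 0]  (obs o_5=2)
backtrack: best end state = 1; path = [0, 3, 1, 4, 3, 1]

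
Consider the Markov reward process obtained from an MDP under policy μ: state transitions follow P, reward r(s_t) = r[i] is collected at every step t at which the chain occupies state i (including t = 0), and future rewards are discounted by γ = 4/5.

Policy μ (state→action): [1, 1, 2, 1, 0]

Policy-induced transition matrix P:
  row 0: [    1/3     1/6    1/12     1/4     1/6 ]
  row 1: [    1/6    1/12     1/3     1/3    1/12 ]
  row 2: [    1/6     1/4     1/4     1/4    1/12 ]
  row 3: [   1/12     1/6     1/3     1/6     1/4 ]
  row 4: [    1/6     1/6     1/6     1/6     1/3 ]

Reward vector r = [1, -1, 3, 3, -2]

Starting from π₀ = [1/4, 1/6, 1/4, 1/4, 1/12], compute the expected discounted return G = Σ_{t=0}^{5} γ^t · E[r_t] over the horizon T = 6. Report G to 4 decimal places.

t=0: π = [0.2500, 0.1667, 0.2500, 0.2500, 0.0833], E[r] = 1.4167, γ^t·E[r] = 1.416667, running G = 1.416667
t=1: π = [0.1875, 0.1736, 0.2361, 0.2361, 0.1667], E[r] = 1.0972, γ^t·E[r] = 0.877778, running G = 2.294444
t=2: π = [0.1782, 0.1719, 0.2390, 0.2309, 0.1800], E[r] = 1.0561, γ^t·E[r] = 0.675926, running G = 2.970370
t=3: π = [0.1771, 0.1723, 0.2389, 0.2301, 0.1817], E[r] = 1.0484, γ^t·E[r] = 0.536765, running G = 3.507136
t=4: π = [0.1770, 0.1722, 0.2389, 0.2300, 0.1819], E[r] = 1.0478, γ^t·E[r] = 0.429185, running G = 3.936321
t=5: π = [0.1770, 0.1722, 0.2389, 0.2300, 0.1819], E[r] = 1.0477, γ^t·E[r] = 0.343301, running G = 4.279622

G = 4.2796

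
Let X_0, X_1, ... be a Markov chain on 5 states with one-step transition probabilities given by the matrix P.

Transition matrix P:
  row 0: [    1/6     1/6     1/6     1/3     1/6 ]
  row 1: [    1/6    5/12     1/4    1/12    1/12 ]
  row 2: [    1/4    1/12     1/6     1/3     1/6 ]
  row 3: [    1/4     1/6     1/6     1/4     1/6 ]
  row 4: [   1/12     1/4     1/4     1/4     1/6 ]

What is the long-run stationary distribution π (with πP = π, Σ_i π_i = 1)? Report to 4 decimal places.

π = [0.1912, 0.2168, 0.1971, 0.2462, 0.1486]

Balance equations π_j = Σ_i π_i·P[i][j]:
  π_0 = 1/6·π_0 + 1/6·π_1 + 1/4·π_2 + 1/4·π_3 + 1/12·π_4
  π_1 = 1/6·π_0 + 5/12·π_1 + 1/12·π_2 + 1/6·π_3 + 1/4·π_4
  π_2 = 1/6·π_0 + 1/4·π_1 + 1/6·π_2 + 1/6·π_3 + 1/4·π_4
  π_3 = 1/3·π_0 + 1/12·π_1 + 1/3·π_2 + 1/4·π_3 + 1/4·π_4
  normalize: π_0 + π_1 + π_2 + π_3 + π_4 = 1
Solving the linear system gives exactly π = [3279/17147, 286/1319, 260/1319, 4222/17147, 196/1319].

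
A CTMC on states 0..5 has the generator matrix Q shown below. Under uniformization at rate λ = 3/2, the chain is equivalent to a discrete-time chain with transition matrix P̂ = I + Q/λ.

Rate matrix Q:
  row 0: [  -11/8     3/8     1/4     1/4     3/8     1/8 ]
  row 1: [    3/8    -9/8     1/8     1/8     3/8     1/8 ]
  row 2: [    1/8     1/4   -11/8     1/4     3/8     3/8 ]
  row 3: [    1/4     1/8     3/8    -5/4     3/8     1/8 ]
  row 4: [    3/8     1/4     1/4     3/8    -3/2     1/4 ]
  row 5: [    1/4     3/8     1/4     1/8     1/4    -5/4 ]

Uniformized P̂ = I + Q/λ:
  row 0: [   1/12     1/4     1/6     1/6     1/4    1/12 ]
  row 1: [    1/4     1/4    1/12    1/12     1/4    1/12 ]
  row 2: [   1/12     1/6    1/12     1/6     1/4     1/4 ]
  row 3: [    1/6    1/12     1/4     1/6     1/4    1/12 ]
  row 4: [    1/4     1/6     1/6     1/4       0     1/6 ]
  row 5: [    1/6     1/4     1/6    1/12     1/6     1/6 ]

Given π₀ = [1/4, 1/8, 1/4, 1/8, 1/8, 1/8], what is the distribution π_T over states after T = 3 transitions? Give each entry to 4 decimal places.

π = [0.1711, 0.1960, 0.1508, 0.1545, 0.1921, 0.1354]

t=0: π = [0.2500, 0.1250, 0.2500, 0.1250, 0.1250, 0.1250]
t=1: π = [0.1458, 0.1979, 0.1458, 0.1563, 0.2083, 0.1458]
t=2: π = [0.1762, 0.1944, 0.1510, 0.1554, 0.1858, 0.1372]
t=3: π = [0.1711, 0.1960, 0.1508, 0.1545, 0.1921, 0.1354]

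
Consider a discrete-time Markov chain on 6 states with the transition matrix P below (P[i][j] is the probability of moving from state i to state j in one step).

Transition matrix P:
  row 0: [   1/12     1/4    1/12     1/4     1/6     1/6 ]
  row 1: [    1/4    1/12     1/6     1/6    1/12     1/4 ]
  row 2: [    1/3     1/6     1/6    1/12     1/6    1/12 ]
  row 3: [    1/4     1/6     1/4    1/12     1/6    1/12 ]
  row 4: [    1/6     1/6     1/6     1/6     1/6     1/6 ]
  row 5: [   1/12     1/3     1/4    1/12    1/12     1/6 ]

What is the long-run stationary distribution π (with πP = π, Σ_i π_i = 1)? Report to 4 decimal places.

Balance equations π_j = Σ_i π_i·P[i][j]:
  π_0 = 1/12·π_0 + 1/4·π_1 + 1/3·π_2 + 1/4·π_3 + 1/6·π_4 + 1/12·π_5
  π_1 = 1/4·π_0 + 1/12·π_1 + 1/6·π_2 + 1/6·π_3 + 1/6·π_4 + 1/3·π_5
  π_2 = 1/12·π_0 + 1/6·π_1 + 1/6·π_2 + 1/4·π_3 + 1/6·π_4 + 1/4·π_5
  π_3 = 1/4·π_0 + 1/6·π_1 + 1/12·π_2 + 1/12·π_3 + 1/6·π_4 + 1/12·π_5
  π_4 = 1/6·π_0 + 1/12·π_1 + 1/6·π_2 + 1/6·π_3 + 1/6·π_4 + 1/12·π_5
  normalize: π_0 + π_1 + π_2 + π_3 + π_4 + π_5 = 1
Solving the linear system gives exactly π = [6794/34899, 60572/314091, 18364/104697, 45014/314091, 43213/314091, 49054/314091].

π = [0.1947, 0.1928, 0.1754, 0.1433, 0.1376, 0.1562]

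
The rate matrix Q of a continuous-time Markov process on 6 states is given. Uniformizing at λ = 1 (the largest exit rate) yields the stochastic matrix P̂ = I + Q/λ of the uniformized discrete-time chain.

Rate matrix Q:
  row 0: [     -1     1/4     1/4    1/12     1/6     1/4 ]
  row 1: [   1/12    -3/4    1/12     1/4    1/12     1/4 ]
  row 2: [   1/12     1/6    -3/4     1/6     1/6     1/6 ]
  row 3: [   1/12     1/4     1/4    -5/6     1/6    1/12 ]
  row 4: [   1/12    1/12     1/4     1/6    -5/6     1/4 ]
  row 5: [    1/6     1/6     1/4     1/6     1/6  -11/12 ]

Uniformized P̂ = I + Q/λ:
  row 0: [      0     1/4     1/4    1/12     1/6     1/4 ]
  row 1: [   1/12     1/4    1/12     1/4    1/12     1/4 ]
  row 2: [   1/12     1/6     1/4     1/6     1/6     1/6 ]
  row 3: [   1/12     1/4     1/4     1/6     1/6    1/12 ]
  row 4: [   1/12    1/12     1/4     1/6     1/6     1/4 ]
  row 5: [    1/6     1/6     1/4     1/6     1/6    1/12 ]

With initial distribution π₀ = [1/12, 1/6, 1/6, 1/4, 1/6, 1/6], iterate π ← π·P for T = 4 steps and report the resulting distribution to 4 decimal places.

t=0: π = [0.0833, 0.1667, 0.1667, 0.2500, 0.1667, 0.1667]
t=1: π = [0.0903, 0.1944, 0.2222, 0.1736, 0.1528, 0.1667]
t=2: π = [0.0897, 0.1921, 0.2176, 0.1753, 0.1505, 0.1748]
t=3: π = [0.0904, 0.1922, 0.2180, 0.1752, 0.1507, 0.1735]
t=4: π = [0.0903, 0.1923, 0.2180, 0.1752, 0.1506, 0.1737]

π = [0.0903, 0.1923, 0.2180, 0.1752, 0.1506, 0.1737]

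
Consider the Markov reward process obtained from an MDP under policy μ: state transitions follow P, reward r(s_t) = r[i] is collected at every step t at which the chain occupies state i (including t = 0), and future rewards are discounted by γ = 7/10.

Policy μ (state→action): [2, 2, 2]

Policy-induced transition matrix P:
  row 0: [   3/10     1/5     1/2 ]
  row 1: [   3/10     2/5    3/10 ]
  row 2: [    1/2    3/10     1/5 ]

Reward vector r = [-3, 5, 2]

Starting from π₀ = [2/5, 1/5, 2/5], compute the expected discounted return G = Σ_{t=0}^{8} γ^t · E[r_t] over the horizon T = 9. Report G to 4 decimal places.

G = 2.8085

t=0: π = [0.4000, 0.2000, 0.4000], E[r] = 0.6000, γ^t·E[r] = 0.600000, running G = 0.600000
t=1: π = [0.3800, 0.2800, 0.3400], E[r] = 0.9400, γ^t·E[r] = 0.658000, running G = 1.258000
t=2: π = [0.3680, 0.2900, 0.3420], E[r] = 1.0300, γ^t·E[r] = 0.504700, running G = 1.762700
t=3: π = [0.3684, 0.2922, 0.3394], E[r] = 1.0346, γ^t·E[r] = 0.354868, running G = 2.117568
t=4: π = [0.3679, 0.2924, 0.3397], E[r] = 1.0377, γ^t·E[r] = 0.249161, running G = 2.366729
t=5: π = [0.3679, 0.2925, 0.3396], E[r] = 1.0376, γ^t·E[r] = 0.174391, running G = 2.541120
t=6: π = [0.3679, 0.2925, 0.3396], E[r] = 1.0377, γ^t·E[r] = 0.122090, running G = 2.663210
t=7: π = [0.3679, 0.2925, 0.3396], E[r] = 1.0377, γ^t·E[r] = 0.085461, running G = 2.748672
t=8: π = [0.3679, 0.2925, 0.3396], E[r] = 1.0377, γ^t·E[r] = 0.059823, running G = 2.808495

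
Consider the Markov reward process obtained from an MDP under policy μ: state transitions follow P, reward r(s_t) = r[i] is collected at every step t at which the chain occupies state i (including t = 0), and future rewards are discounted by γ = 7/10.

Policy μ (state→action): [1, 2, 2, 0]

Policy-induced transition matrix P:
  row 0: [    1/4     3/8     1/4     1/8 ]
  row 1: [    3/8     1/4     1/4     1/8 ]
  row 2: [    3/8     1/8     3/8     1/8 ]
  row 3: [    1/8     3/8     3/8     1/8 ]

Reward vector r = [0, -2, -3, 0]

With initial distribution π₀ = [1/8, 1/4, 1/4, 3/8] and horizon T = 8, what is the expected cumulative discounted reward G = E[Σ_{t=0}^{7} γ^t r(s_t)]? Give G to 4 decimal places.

t=0: π = [0.1250, 0.2500, 0.2500, 0.3750], E[r] = -1.2500, γ^t·E[r] = -1.250000, running G = -1.250000
t=1: π = [0.2656, 0.2813, 0.3281, 0.1250], E[r] = -1.5469, γ^t·E[r] = -1.082813, running G = -2.332813
t=2: π = [0.3105, 0.2578, 0.3066, 0.1250], E[r] = -1.4355, γ^t·E[r] = -0.703418, running G = -3.036230
t=3: π = [0.3049, 0.2661, 0.3040, 0.1250], E[r] = -1.4441, γ^t·E[r] = -0.495323, running G = -3.531554
t=4: π = [0.3056, 0.2657, 0.3036, 0.1250], E[r] = -1.4424, γ^t·E[r] = -0.346309, running G = -3.877863
t=5: π = [0.3055, 0.2659, 0.3036, 0.1250], E[r] = -1.4425, γ^t·E[r] = -0.242439, running G = -4.120301
t=6: π = [0.3056, 0.2659, 0.3036, 0.1250], E[r] = -1.4425, γ^t·E[r] = -0.169704, running G = -4.290005
t=7: π = [0.3056, 0.2659, 0.3036, 0.1250], E[r] = -1.4425, γ^t·E[r] = -0.118793, running G = -4.408798

G = -4.4088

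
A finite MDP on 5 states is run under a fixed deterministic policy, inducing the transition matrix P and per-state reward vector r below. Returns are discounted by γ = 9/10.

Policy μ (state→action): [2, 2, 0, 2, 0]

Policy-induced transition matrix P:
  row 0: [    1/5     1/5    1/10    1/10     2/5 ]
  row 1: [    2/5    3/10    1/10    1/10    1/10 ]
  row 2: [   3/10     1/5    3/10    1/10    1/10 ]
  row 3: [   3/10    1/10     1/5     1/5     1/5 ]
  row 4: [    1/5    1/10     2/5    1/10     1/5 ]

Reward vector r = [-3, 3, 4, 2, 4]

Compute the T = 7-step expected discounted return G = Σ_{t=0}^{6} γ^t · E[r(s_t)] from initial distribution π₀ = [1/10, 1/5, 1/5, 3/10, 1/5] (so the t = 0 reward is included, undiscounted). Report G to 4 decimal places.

G = 9.5261

t=0: π = [0.1000, 0.2000, 0.2000, 0.3000, 0.2000], E[r] = 2.5000, γ^t·E[r] = 2.500000, running G = 2.500000
t=1: π = [0.2900, 0.1700, 0.2300, 0.1300, 0.1800], E[r] = 1.5400, γ^t·E[r] = 1.386000, running G = 3.886000
t=2: π = [0.2700, 0.1860, 0.2130, 0.1130, 0.2180], E[r] = 1.6980, γ^t·E[r] = 1.375380, running G = 5.261380
t=3: π = [0.2698, 0.1855, 0.2193, 0.1113, 0.2141], E[r] = 1.7033, γ^t·E[r] = 1.241706, running G = 6.503086
t=4: π = [0.2702, 0.1860, 0.2192, 0.1111, 0.2135], E[r] = 1.7006, γ^t·E[r] = 1.115770, running G = 7.618856
t=5: π = [0.2702, 0.1861, 0.2190, 0.1111, 0.2135], E[r] = 1.7000, γ^t·E[r] = 1.003818, running G = 8.622674
t=6: π = [0.2702, 0.1862, 0.2190, 0.1111, 0.2135], E[r] = 1.6999, γ^t·E[r] = 0.903423, running G = 9.526097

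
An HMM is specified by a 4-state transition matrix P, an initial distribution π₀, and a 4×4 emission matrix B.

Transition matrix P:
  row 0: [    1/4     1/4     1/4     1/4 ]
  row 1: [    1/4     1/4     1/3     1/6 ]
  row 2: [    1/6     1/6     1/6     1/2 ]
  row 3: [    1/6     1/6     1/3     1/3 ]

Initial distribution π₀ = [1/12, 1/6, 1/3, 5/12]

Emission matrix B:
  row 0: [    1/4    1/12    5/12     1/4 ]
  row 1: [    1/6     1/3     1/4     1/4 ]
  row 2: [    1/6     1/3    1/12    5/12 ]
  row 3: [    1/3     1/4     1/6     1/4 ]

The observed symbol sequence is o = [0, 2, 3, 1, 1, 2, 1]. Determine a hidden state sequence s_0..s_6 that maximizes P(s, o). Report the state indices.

path = [3, 3, 2, 3, 2, 3, 2]

t=0: δ = [2.083e-02, 2.778e-02, 5.556e-02, 1.389e-01]  (obs o_0=0)
t=1: δ = [9.645e-03, 5.787e-03, 3.858e-03, 7.716e-03]  ψ = [3, 3, 3, 3]  (obs o_1=2)
t=2: δ = [6.028e-04, 6.028e-04, 1.072e-03, 6.430e-04]  ψ = [0, 0, 3, 3]  (obs o_2=3)
t=3: δ = [1.488e-05, 5.954e-05, 7.144e-05, 1.340e-04]  ψ = [2, 2, 3, 2]  (obs o_3=1)
t=4: δ = [1.861e-06, 7.442e-06, 1.488e-05, 1.116e-05]  ψ = [3, 3, 3, 3]  (obs o_4=1)
t=5: δ = [1.034e-06, 6.202e-07, 3.101e-07, 1.240e-06]  ψ = [2, 2, 3, 2]  (obs o_5=2)
t=6: δ = [2.153e-08, 8.614e-08, 1.378e-07, 1.034e-07]  ψ = [0, 0, 3, 3]  (obs o_6=1)
backtrack: best end state = 2; path = [3, 3, 2, 3, 2, 3, 2]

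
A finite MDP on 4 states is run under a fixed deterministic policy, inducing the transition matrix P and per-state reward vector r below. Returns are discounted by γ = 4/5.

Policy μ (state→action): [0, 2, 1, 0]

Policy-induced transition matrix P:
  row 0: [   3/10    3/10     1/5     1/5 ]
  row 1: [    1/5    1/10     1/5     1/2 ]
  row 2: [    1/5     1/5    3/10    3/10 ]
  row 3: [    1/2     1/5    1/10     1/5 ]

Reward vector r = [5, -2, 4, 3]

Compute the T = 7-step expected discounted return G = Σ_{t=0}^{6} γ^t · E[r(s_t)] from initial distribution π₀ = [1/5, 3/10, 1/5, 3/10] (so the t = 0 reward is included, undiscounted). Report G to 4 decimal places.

t=0: π = [0.2000, 0.3000, 0.2000, 0.3000], E[r] = 2.1000, γ^t·E[r] = 2.100000, running G = 2.100000
t=1: π = [0.3100, 0.1900, 0.1900, 0.3100], E[r] = 2.8600, γ^t·E[r] = 2.288000, running G = 4.388000
t=2: π = [0.3240, 0.2120, 0.1880, 0.2760], E[r] = 2.7760, γ^t·E[r] = 1.776640, running G = 6.164640
t=3: π = [0.3152, 0.2112, 0.1912, 0.2824], E[r] = 2.7656, γ^t·E[r] = 1.415987, running G = 7.580627
t=4: π = [0.3162, 0.2104, 0.1909, 0.2825], E[r] = 2.7714, γ^t·E[r] = 1.135149, running G = 8.715776
t=5: π = [0.3164, 0.2106, 0.1908, 0.2822], E[r] = 2.7707, γ^t·E[r] = 0.907889, running G = 9.623665
t=6: π = [0.3163, 0.2106, 0.1909, 0.2823], E[r] = 2.7706, γ^t·E[r] = 0.726288, running G = 10.349953

G = 10.3500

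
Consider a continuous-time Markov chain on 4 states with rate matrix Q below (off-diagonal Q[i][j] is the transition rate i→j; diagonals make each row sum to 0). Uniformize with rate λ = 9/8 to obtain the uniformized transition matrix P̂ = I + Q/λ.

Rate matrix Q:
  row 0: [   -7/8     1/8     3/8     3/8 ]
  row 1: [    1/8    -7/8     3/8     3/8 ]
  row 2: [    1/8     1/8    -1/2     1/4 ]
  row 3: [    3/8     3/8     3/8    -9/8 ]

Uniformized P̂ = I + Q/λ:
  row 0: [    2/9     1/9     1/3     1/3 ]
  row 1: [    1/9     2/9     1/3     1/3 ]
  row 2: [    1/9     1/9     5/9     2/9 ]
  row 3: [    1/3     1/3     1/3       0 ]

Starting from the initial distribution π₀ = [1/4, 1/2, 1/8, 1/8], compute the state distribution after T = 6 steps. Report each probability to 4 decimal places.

t=0: π = [0.2500, 0.5000, 0.1250, 0.1250]
t=1: π = [0.1667, 0.1944, 0.3611, 0.2778]
t=2: π = [0.1914, 0.1944, 0.4136, 0.2006]
t=3: π = [0.1770, 0.1773, 0.4252, 0.2205]
t=4: π = [0.1798, 0.1798, 0.4278, 0.2126]
t=5: π = [0.1783, 0.1783, 0.4284, 0.2149]
t=6: π = [0.1787, 0.1787, 0.4285, 0.2141]

π = [0.1787, 0.1787, 0.4285, 0.2141]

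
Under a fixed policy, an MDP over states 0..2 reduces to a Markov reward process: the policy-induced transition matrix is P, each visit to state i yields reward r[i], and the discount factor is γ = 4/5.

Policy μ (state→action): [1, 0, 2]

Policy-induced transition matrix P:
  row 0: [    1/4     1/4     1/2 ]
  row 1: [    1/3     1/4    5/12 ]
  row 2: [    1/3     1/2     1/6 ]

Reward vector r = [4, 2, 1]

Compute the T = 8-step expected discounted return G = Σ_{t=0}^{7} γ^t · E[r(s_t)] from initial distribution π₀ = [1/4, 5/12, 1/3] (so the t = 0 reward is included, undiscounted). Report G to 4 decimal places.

G = 9.3225

t=0: π = [0.2500, 0.4167, 0.3333], E[r] = 2.1667, γ^t·E[r] = 2.166667, running G = 2.166667
t=1: π = [0.3125, 0.3333, 0.3542], E[r] = 2.2708, γ^t·E[r] = 1.816667, running G = 3.983333
t=2: π = [0.3073, 0.3385, 0.3542], E[r] = 2.2604, γ^t·E[r] = 1.446667, running G = 5.430000
t=3: π = [0.3077, 0.3385, 0.3537], E[r] = 2.2617, γ^t·E[r] = 1.158000, running G = 6.588000
t=4: π = [0.3077, 0.3384, 0.3539], E[r] = 2.2615, γ^t·E[r] = 0.926311, running G = 7.514311
t=5: π = [0.3077, 0.3385, 0.3538], E[r] = 2.2615, γ^t·E[r] = 0.741064, running G = 8.255375
t=6: π = [0.3077, 0.3385, 0.3538], E[r] = 2.2615, γ^t·E[r] = 0.592848, running G = 8.848223
t=7: π = [0.3077, 0.3385, 0.3538], E[r] = 2.2615, γ^t·E[r] = 0.474279, running G = 9.322502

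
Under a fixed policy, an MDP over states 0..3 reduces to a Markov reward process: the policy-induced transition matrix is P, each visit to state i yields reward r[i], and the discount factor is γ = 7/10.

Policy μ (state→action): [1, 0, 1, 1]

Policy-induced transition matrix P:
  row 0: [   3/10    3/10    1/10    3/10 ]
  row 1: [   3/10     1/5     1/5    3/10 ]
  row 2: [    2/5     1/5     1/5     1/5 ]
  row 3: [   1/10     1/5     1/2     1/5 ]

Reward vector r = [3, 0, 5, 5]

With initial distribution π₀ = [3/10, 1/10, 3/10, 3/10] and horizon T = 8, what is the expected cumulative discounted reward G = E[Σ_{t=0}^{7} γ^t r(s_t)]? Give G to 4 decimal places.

G = 10.9895

t=0: π = [0.3000, 0.1000, 0.3000, 0.3000], E[r] = 3.9000, γ^t·E[r] = 3.900000, running G = 3.900000
t=1: π = [0.2700, 0.2300, 0.2600, 0.2400], E[r] = 3.3100, γ^t·E[r] = 2.317000, running G = 6.217000
t=2: π = [0.2780, 0.2270, 0.2450, 0.2500], E[r] = 3.3090, γ^t·E[r] = 1.621410, running G = 7.838410
t=3: π = [0.2745, 0.2278, 0.2472, 0.2505], E[r] = 3.3120, γ^t·E[r] = 1.136016, running G = 8.974426
t=4: π = [0.2746, 0.2275, 0.2477, 0.2502], E[r] = 3.3135, γ^t·E[r] = 0.795574, running G = 9.770000
t=5: π = [0.2747, 0.2275, 0.2476, 0.2502], E[r] = 3.3132, γ^t·E[r] = 0.556857, running G = 10.326856
t=6: π = [0.2747, 0.2275, 0.2476, 0.2502], E[r] = 3.3132, γ^t·E[r] = 0.389795, running G = 10.716651
t=7: π = [0.2747, 0.2275, 0.2476, 0.2502], E[r] = 3.3132, γ^t·E[r] = 0.272857, running G = 10.989508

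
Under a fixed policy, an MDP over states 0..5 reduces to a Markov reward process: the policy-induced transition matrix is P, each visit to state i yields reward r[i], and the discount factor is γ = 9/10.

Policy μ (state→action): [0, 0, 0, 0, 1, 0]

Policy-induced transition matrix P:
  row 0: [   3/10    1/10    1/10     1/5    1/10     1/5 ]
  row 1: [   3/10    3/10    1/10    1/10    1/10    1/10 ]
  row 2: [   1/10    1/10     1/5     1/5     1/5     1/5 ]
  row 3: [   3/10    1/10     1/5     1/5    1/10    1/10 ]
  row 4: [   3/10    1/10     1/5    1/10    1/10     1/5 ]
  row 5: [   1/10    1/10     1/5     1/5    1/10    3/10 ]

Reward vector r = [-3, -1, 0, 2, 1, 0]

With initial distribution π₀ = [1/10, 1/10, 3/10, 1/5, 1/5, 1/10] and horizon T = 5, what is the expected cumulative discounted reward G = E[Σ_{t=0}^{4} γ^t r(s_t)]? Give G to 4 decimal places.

G = -0.8309

t=0: π = [0.1000, 0.1000, 0.3000, 0.2000, 0.2000, 0.1000], E[r] = 0.2000, γ^t·E[r] = 0.200000, running G = 0.200000
t=1: π = [0.2200, 0.1200, 0.1800, 0.1700, 0.1300, 0.1800], E[r] = -0.3100, γ^t·E[r] = -0.279000, running G = -0.079000
t=2: π = [0.2280, 0.1240, 0.1660, 0.1750, 0.1180, 0.1890], E[r] = -0.3400, γ^t·E[r] = -0.275400, running G = -0.354400
t=3: π = [0.2290, 0.1248, 0.1648, 0.1758, 0.1166, 0.1890], E[r] = -0.3436, γ^t·E[r] = -0.250484, running G = -0.604884
t=4: π = [0.2292, 0.1250, 0.1646, 0.1759, 0.1165, 0.1888], E[r] = -0.3445, γ^t·E[r] = -0.226013, running G = -0.830898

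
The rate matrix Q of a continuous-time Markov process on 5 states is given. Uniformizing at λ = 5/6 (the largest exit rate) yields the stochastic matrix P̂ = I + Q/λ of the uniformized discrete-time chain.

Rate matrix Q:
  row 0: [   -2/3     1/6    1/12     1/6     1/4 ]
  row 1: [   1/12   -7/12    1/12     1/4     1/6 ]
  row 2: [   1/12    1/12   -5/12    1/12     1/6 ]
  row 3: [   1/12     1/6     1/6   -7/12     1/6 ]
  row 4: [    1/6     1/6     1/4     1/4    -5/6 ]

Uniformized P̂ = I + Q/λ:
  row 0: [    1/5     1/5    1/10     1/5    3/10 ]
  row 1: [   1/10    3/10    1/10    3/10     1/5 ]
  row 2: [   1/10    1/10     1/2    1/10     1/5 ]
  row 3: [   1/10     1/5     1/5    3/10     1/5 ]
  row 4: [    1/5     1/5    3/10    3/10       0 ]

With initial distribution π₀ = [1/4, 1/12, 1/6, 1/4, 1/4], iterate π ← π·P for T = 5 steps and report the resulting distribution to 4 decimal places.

π = [0.1309, 0.1929, 0.2645, 0.2342, 0.1776]

t=0: π = [0.2500, 0.0833, 0.1667, 0.2500, 0.2500]
t=1: π = [0.1500, 0.1917, 0.2417, 0.2417, 0.1750]
t=2: π = [0.1325, 0.1950, 0.2558, 0.2367, 0.1800]
t=3: π = [0.1313, 0.1939, 0.2620, 0.2356, 0.1773]
t=4: π = [0.1309, 0.1932, 0.2638, 0.2345, 0.1777]
t=5: π = [0.1309, 0.1929, 0.2645, 0.2342, 0.1776]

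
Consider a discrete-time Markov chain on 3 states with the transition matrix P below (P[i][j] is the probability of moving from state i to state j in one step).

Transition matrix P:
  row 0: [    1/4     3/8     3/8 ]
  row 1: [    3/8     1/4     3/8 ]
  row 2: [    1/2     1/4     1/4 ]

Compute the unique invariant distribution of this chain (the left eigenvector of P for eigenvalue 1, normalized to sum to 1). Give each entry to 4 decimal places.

Balance equations π_j = Σ_i π_i·P[i][j]:
  π_0 = 1/4·π_0 + 3/8·π_1 + 1/2·π_2
  π_1 = 3/8·π_0 + 1/4·π_1 + 1/4·π_2
  normalize: π_0 + π_1 + π_2 = 1
Solving the linear system gives exactly π = [10/27, 8/27, 1/3].

π = [0.3704, 0.2963, 0.3333]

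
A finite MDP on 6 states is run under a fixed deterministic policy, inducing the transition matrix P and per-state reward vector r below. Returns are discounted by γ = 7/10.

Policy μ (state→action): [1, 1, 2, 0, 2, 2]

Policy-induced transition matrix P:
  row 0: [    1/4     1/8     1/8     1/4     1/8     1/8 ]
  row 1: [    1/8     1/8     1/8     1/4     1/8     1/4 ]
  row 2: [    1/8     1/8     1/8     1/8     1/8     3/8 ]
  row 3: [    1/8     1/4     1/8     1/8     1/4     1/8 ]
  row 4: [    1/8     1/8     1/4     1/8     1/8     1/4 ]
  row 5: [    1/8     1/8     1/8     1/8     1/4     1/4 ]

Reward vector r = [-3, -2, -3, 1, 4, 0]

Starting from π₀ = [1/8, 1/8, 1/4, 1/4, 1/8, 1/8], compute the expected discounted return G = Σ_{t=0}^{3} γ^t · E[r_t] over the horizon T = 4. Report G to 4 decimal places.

G = -1.0938

t=0: π = [0.1250, 0.1250, 0.2500, 0.2500, 0.1250, 0.1250], E[r] = -0.6250, γ^t·E[r] = -0.625000, running G = -0.625000
t=1: π = [0.1406, 0.1563, 0.1406, 0.1563, 0.1719, 0.2344], E[r] = -0.3125, γ^t·E[r] = -0.218750, running G = -0.843750
t=2: π = [0.1426, 0.1445, 0.1465, 0.1621, 0.1738, 0.2305], E[r] = -0.2988, γ^t·E[r] = -0.146426, running G = -0.990176
t=3: π = [0.1428, 0.1453, 0.1467, 0.1609, 0.1741, 0.2302], E[r] = -0.3020, γ^t·E[r] = -0.103587, running G = -1.093762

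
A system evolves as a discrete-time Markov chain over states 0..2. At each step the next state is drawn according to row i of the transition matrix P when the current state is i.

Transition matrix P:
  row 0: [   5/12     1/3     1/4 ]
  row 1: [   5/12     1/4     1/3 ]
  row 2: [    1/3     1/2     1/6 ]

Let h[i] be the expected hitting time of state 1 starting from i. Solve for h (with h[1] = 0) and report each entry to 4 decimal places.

First-step conditioning: h[1] = 0; for i ≠ 1, h[i] = 1 + Σ_k P[i][k]·h[k].
  h[0] = 1 + 5/12·h[0] + 1/4·h[2]
  h[2] = 1 + 1/3·h[0] + 1/6·h[2]
Solving the 2×2 linear system over states ≠ 1 gives exactly h = [78/29, 0, 66/29] (h[1] = 0 is the target).

h = [2.6897, 0.0000, 2.2759]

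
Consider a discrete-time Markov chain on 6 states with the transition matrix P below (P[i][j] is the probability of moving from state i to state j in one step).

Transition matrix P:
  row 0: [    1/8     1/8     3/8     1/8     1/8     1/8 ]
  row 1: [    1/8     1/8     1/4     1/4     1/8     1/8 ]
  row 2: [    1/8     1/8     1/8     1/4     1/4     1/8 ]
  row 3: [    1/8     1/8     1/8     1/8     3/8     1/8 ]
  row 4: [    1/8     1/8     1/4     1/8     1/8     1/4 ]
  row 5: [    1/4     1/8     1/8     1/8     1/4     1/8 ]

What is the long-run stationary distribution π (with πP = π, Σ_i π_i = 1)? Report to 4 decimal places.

Balance equations π_j = Σ_i π_i·P[i][j]:
  π_0 = 1/8·π_0 + 1/8·π_1 + 1/8·π_2 + 1/8·π_3 + 1/8·π_4 + 1/4·π_5
  π_1 = 1/8·π_0 + 1/8·π_1 + 1/8·π_2 + 1/8·π_3 + 1/8·π_4 + 1/8·π_5
  π_2 = 3/8·π_0 + 1/4·π_1 + 1/8·π_2 + 1/8·π_3 + 1/4·π_4 + 1/8·π_5
  π_3 = 1/8·π_0 + 1/4·π_1 + 1/4·π_2 + 1/8·π_3 + 1/8·π_4 + 1/8·π_5
  π_4 = 1/8·π_0 + 1/8·π_1 + 1/4·π_2 + 3/8·π_3 + 1/8·π_4 + 1/4·π_5
  normalize: π_0 + π_1 + π_2 + π_3 + π_4 + π_5 = 1
Solving the linear system gives exactly π = [6063/42128, 1/8, 4275/21064, 6993/42128, 555/2633, 797/5266].

π = [0.1439, 0.1250, 0.2030, 0.1660, 0.2108, 0.1513]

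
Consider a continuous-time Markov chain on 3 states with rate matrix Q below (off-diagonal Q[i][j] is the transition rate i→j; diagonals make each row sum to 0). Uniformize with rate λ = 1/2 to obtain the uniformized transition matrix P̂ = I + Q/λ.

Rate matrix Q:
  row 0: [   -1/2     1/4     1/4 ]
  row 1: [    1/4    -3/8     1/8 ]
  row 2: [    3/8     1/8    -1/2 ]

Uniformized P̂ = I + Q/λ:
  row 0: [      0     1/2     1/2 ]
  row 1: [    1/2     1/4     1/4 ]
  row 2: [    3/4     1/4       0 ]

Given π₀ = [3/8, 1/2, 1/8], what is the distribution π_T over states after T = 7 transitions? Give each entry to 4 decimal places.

t=0: π = [0.3750, 0.5000, 0.1250]
t=1: π = [0.3438, 0.3438, 0.3125]
t=2: π = [0.4063, 0.3359, 0.2578]
t=3: π = [0.3613, 0.3516, 0.2871]
t=4: π = [0.3911, 0.3403, 0.2686]
t=5: π = [0.3716, 0.3478, 0.2806]
t=6: π = [0.3844, 0.3429, 0.2727]
t=7: π = [0.3760, 0.3461, 0.2779]

π = [0.3760, 0.3461, 0.2779]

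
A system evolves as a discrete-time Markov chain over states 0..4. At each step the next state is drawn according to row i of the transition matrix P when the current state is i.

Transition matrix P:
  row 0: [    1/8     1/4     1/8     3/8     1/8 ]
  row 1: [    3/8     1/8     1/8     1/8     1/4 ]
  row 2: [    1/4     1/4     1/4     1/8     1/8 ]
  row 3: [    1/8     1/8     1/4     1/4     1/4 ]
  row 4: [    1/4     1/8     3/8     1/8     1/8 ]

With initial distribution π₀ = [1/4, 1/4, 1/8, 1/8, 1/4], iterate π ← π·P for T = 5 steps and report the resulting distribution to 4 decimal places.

π = [0.2194, 0.1801, 0.2217, 0.2055, 0.1732]

t=0: π = [0.2500, 0.2500, 0.1250, 0.1250, 0.2500]
t=1: π = [0.2344, 0.1719, 0.2188, 0.2031, 0.1719]
t=2: π = [0.2168, 0.1816, 0.2207, 0.2090, 0.1719]
t=3: π = [0.2195, 0.1797, 0.2217, 0.2053, 0.1738]
t=4: π = [0.2194, 0.1801, 0.2218, 0.2055, 0.1731]
t=5: π = [0.2194, 0.1801, 0.2217, 0.2055, 0.1732]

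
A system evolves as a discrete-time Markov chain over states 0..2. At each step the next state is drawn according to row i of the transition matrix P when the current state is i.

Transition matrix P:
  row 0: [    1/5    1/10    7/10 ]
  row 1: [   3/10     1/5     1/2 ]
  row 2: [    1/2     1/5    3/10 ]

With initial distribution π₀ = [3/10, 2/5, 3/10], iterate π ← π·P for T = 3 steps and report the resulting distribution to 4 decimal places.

t=0: π = [0.3000, 0.4000, 0.3000]
t=1: π = [0.3300, 0.1700, 0.5000]
t=2: π = [0.3670, 0.1670, 0.4660]
t=3: π = [0.3565, 0.1633, 0.4802]

π = [0.3565, 0.1633, 0.4802]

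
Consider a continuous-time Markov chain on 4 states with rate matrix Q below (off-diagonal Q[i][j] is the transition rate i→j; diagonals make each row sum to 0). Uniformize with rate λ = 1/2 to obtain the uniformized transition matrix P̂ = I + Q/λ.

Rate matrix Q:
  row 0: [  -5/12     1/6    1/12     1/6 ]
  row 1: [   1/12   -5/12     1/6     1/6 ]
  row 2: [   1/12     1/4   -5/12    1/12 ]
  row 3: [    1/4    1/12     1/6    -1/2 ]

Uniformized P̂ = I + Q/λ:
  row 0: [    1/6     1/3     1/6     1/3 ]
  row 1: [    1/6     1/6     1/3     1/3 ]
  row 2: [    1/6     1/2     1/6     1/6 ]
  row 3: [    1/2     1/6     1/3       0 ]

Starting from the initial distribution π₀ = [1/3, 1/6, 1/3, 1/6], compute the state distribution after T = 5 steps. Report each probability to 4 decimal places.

t=0: π = [0.3333, 0.1667, 0.3333, 0.1667]
t=1: π = [0.2222, 0.3333, 0.2222, 0.2222]
t=2: π = [0.2407, 0.2778, 0.2593, 0.2222]
t=3: π = [0.2407, 0.2932, 0.2500, 0.2160]
t=4: π = [0.2387, 0.2901, 0.2515, 0.2197]
t=5: π = [0.2399, 0.2903, 0.2516, 0.2182]

π = [0.2399, 0.2903, 0.2516, 0.2182]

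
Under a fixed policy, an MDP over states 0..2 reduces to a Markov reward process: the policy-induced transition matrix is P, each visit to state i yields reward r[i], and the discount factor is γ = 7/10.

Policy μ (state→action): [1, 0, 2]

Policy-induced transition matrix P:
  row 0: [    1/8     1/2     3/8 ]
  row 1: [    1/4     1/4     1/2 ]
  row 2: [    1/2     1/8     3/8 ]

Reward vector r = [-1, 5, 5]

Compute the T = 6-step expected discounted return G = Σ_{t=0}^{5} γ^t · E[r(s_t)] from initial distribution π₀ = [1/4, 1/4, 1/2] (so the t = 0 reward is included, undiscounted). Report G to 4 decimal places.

G = 9.4432

t=0: π = [0.2500, 0.2500, 0.5000], E[r] = 3.5000, γ^t·E[r] = 3.500000, running G = 3.500000
t=1: π = [0.3438, 0.2500, 0.4063], E[r] = 2.9375, γ^t·E[r] = 2.056250, running G = 5.556250
t=2: π = [0.3086, 0.2852, 0.4063], E[r] = 3.1484, γ^t·E[r] = 1.542734, running G = 7.098984
t=3: π = [0.3130, 0.2764, 0.4106], E[r] = 3.1221, γ^t·E[r] = 1.070870, running G = 8.169854
t=4: π = [0.3135, 0.2769, 0.4095], E[r] = 3.1188, γ^t·E[r] = 0.748818, running G = 8.918672
t=5: π = [0.3132, 0.2772, 0.4096], E[r] = 3.1208, γ^t·E[r] = 0.524519, running G = 9.443191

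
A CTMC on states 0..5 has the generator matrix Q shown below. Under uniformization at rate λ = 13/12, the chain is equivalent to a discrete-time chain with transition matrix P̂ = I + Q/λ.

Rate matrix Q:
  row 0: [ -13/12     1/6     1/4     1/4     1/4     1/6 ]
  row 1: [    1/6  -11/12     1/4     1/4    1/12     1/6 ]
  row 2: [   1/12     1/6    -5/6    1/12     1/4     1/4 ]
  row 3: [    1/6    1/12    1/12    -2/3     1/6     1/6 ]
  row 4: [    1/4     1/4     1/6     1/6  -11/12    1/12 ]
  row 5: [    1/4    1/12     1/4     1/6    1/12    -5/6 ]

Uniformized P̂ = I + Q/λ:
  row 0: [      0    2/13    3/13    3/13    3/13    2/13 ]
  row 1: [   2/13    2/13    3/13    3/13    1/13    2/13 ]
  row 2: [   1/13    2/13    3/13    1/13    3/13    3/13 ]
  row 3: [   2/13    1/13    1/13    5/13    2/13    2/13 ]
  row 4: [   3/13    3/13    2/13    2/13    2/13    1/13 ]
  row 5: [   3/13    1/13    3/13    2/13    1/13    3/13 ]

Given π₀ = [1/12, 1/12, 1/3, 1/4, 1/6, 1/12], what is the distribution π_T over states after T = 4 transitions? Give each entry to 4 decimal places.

t=0: π = [0.0833, 0.0833, 0.3333, 0.2500, 0.1667, 0.0833]
t=1: π = [0.1346, 0.1410, 0.1795, 0.1987, 0.1731, 0.1731]
t=2: π = [0.1460, 0.1386, 0.1869, 0.2071, 0.1538, 0.1677]
t=3: π = [0.1417, 0.1369, 0.1871, 0.2091, 0.1559, 0.1693]
t=4: π = [0.1427, 0.1367, 0.1866, 0.2092, 0.1556, 0.1693]

π = [0.1427, 0.1367, 0.1866, 0.2092, 0.1556, 0.1693]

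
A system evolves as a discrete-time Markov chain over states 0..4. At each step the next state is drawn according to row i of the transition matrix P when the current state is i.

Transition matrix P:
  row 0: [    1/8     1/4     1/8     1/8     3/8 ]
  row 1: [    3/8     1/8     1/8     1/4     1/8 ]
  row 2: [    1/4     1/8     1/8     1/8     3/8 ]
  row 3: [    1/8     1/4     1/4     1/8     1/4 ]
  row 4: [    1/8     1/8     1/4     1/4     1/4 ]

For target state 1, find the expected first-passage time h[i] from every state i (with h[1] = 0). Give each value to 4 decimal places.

h = [5.3333, 0.0000, 6.0000, 5.3333, 6.0000]

First-step conditioning: h[1] = 0; for i ≠ 1, h[i] = 1 + Σ_k P[i][k]·h[k].
  h[0] = 1 + 1/8·h[0] + 1/8·h[2] + 1/8·h[3] + 3/8·h[4]
  h[2] = 1 + 1/4·h[0] + 1/8·h[2] + 1/8·h[3] + 3/8·h[4]
  h[3] = 1 + 1/8·h[0] + 1/4·h[2] + 1/8·h[3] + 1/4·h[4]
  h[4] = 1 + 1/8·h[0] + 1/4·h[2] + 1/4·h[3] + 1/4·h[4]
Solving the 4×4 linear system over states ≠ 1 gives exactly h = [16/3, 0, 6, 16/3, 6] (h[1] = 0 is the target).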